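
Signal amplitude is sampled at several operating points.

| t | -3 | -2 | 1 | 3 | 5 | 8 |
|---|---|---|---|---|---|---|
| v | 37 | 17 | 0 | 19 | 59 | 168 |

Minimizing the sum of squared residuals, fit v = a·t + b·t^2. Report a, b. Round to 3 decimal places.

a = -3.051, b = 3.004

AᵀA·[a, b]ᵀ = Aᵀv reads: 112·a + 630·b = 1551;  630·a + 4900·b = 12799.
Determinant 112·4900 − 630² = 151900.
a = (1551·4900 − 630·12799)/151900 = -6621/2170; b = (112·12799 − 630·1551)/151900 = 32597/10850.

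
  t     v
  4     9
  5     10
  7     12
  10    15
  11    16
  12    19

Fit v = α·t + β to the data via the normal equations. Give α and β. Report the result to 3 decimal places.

From the data, Σt·t = 455, Σt = 49, Σ1 = 6.
For Xᵀv: Σt·v = 724, Σv = 81.
det = 455·6 − 49² = 329.
α = (724·6 − 49·81)/329 = 375/329; β = (455·81 − 49·724)/329 = 197/47.

α = 1.140, β = 4.191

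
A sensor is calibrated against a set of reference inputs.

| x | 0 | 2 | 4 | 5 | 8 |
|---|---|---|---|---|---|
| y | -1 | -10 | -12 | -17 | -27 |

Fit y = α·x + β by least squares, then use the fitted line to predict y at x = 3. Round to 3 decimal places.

Compute the Gram sums: Σx·x = 109, Σx = 19, Σ1 = 5.
Right-hand side: Σx·y = -369, Σy = -67.
Normal equations: [[109, 19]; [19, 5]]·[α, β]ᵀ = [-369, -67]ᵀ.
det = 109·5 − 19² = 184.
α = ((-369)·5 − 19·(-67))/184 = -143/46; β = (109·(-67) − 19·(-369))/184 = -73/46.
At x = 3: ŷ = (-143/46)·(3) + (-73/46)·(1) = -251/23.

ŷ = -10.913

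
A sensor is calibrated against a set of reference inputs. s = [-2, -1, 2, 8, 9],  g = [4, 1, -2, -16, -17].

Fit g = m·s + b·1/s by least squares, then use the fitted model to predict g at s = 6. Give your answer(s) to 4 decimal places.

ĝ = -11.4887

AᵀA·[m, b]ᵀ = Aᵀg reads: 154·m + 5·b = -294;  5·m + (7921/5184)·b = -71/9.
det = 154·(7921/5184) − 5² = 545117/2592.
m = ((-294)·(7921/5184) − 5·(-71/9))/(545117/2592) = -1062147/545117; b = (154·(-71/9) − 5·(-294))/(545117/2592) = 661248/545117.
At s = 6: ĝ = (-1062147/545117)·(6) + (661248/545117)·(1/6) = -6262674/545117.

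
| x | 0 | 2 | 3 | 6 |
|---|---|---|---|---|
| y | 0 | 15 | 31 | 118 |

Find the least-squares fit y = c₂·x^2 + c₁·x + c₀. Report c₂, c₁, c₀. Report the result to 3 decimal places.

Sums needed: Σx^2·x^2 = 1393, Σx^2·x = 251, Σx^2 = 49, Σx·x = 49, Σx = 11, Σ1 = 4.
For Mᵀy: Σx^2·y = 4587, Σx·y = 831, Σy = 164.
MᵀM·[c₂, c₁, c₀]ᵀ = Mᵀy becomes [[1393, 251, 49]; [251, 49, 11]; [49, 11, 4]]·[c₂, c₁, c₀]ᵀ = [4587, 831, 164]ᵀ.
Inverting the 3×3 Gram matrix, [c₂, c₁, c₀]ᵀ = [37/12, 23/20, 1/15]ᵀ.

c₂ = 3.083, c₁ = 1.150, c₀ = 0.067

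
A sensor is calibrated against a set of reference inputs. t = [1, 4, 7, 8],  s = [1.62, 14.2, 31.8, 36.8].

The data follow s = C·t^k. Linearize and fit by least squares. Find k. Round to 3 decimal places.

k = 1.515

With ln sᵢ as the transformed response and ln tᵢ as the regressor:
AᵀA = [[10.0325, 5.4116]; [5.4116, 4]], rhs = [17.9074, 10.2006]ᵀ  (here Σln t = 5.4116, Σ(ln t)² = 10.0325, Σln s = 10.2006, Σln t·ln s = 17.9074).
Solving (det = 10.8439): k = 1.51490, ln C = 0.50064.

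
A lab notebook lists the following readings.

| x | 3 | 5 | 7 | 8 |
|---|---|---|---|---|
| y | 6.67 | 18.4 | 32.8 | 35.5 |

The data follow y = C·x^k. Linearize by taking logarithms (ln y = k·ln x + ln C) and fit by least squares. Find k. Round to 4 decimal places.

k = 1.7541

With ln yᵢ as the transformed response and ln xᵢ as the regressor:
AᵀA = [[11.9079, 6.7334]; [6.7334, 4]], rhs = [20.9867, 11.8699]ᵀ  (here Σln x = 6.7334, Σ(ln x)² = 11.9079, Σln y = 11.8699, Σln x·ln y = 20.9867).
Solving (det = 2.2928): k = 1.75405, ln C = 0.01480.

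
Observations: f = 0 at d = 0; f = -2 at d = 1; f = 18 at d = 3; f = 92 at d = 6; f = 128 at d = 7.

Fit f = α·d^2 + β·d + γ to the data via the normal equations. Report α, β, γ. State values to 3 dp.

Sums needed: Σd^2·d^2 = 3779, Σd^2·d = 587, Σd^2 = 95, Σd·d = 95, Σd = 17, Σ1 = 5.
Moment sums: Σd^2·f = 9744, Σd·f = 1500, Σf = 236.
Row-reducing yields α = 1598/519, β = -536/173, γ = -398/519.

α = 3.079, β = -3.098, γ = -0.767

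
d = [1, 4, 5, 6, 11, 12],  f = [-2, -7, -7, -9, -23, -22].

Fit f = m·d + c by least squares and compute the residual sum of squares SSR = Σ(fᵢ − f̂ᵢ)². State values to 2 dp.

AᵀA·[m, c]ᵀ = Aᵀf reads: 343·m + 39·c = -636;  39·m + 6·c = -70.
Eliminating c: 6·(row 1) − 39·(row 2) gives 537·m = 6·(-636) − 39·(-70) = -1086, so m = -362/179.
Then c = ((-70) − 39·(-362/179))/6 = 794/537.
Residuals: -782/537, -209/537, 877/537, 889/537, -1199/537, 424/537; SSR = 7136/537.

SSR = 13.29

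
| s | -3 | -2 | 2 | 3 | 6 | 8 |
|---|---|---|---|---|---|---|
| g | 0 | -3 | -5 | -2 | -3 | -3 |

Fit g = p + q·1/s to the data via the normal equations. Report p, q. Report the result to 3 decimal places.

p = -2.553, q = -2.347

The normal system MᵀM·[p, q]ᵀ = Mᵀg is [[6, 7/24]; [7/24, 49/64]]·[p, q]ᵀ = [-16, -61/24]ᵀ.
Eliminating q: (49/64)·(row 1) − (7/24)·(row 2) gives (2597/576)·p = (49/64)·(-16) − (7/24)·(-61/24) = -6629/576, so p = -947/371.
Then q = ((-61/24) − (7/24)·(-947/371))/(49/64) = -6096/2597.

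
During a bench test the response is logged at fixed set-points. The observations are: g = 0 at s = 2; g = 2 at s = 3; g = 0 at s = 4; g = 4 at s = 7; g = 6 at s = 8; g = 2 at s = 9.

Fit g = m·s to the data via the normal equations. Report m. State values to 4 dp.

m = 0.4484

With design matrix X, XᵀX = [[223]] and Xᵀg = [100]ᵀ.
Hence m = 100 / 223 ≈ 0.44843.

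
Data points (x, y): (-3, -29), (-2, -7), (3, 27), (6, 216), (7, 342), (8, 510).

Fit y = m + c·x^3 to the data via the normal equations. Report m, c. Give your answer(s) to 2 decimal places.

Normal-equation sums: Σ1 = 6, Σx^3 = 1063, Σx^3·x^3 = 427971.
Moment sums: Σy = 1059, Σx^3·y = 426650.
MᵀM·[m, c]ᵀ = Mᵀy becomes [[6, 1063]; [1063, 427971]]·[m, c]ᵀ = [1059, 426650]ᵀ.
det = 6·427971 − 1063² = 1437857.
m = (1059·427971 − 1063·426650)/1437857 = -307661/1437857; c = (6·426650 − 1063·1059)/1437857 = 1434183/1437857.

m = -0.21, c = 1.00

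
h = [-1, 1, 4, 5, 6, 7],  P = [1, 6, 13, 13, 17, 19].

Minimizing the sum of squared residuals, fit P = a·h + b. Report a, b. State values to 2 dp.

MᵀM·[a, b]ᵀ = MᵀP reads: 128·a + 22·b = 357;  22·a + 6·b = 69.
Δ = 128·6 − 22² = 284.
a = (357·6 − 22·69)/284 = 156/71; b = (128·69 − 22·357)/284 = 489/142.

a = 2.20, b = 3.44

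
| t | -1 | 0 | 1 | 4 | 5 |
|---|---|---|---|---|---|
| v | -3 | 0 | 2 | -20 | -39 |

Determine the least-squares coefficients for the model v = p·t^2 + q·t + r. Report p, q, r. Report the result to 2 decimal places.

Normal-equation sums: Σt^2·t^2 = 883, Σt^2·t = 189, Σt^2 = 43, Σt·t = 43, Σt = 9, Σ1 = 5.
Right-hand side: Σt^2·v = -1296, Σt·v = -270, Σv = -60.
Row-reducing yields p = -3531/1624, q = 4887/1624, r = 1041/812.

p = -2.17, q = 3.01, r = 1.28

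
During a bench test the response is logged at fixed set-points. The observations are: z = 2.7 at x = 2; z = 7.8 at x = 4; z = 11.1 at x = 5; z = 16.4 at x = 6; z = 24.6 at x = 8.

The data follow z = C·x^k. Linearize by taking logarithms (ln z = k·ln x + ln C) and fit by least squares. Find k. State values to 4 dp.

k = 1.6082

Taking logs, ln z = k·ln x + ln C, so regress ln z on ln x.
XᵀX = [[12.5270, 7.5601]; [7.5601, 5]], rhs = [19.0819, 11.4543]ᵀ  (here Σln x = 7.5601, Σ(ln x)² = 12.5270, Σln z = 11.4543, Σln x·ln z = 19.0819).
Slope k = (n·Σln x·ln z − Σln x·Σln z)/(n·Σ(ln x)² − (Σln x)²) = (5·19.0819 − 7.5601·11.4543)/5.4804 = 1.60823; ln C = (Σln z − k·Σln x)/n = -0.14081.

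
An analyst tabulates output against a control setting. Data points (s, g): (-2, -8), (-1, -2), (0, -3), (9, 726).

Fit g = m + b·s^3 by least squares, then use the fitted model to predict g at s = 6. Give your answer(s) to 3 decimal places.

Entries of MᵀM: Σ1 = 4, Σs^3 = 720, Σs^3·s^3 = 531506.
And Σg = 713, Σs^3·g = 529320.
MᵀM·[m, b]ᵀ = Mᵀg becomes [[4, 720]; [720, 531506]]·[m, b]ᵀ = [713, 529320]ᵀ.
Determinant 4·531506 − 720² = 1607624.
m = (713·531506 − 720·529320)/1607624 = -1073311/803812; b = (4·529320 − 720·713)/1607624 = 200490/200953.
At s = 6: ĝ = (-1073311/803812)·(1) + (200490/200953)·(216) = 172150049/803812.

ĝ = 214.167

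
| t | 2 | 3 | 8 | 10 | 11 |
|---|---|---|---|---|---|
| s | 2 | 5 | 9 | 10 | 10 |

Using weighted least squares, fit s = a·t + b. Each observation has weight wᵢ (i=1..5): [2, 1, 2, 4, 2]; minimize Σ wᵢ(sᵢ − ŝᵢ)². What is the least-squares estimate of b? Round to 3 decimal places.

MᵀWM·[a, b]ᵀ = MᵀWs reads: 787·a + 85·b = 787;  85·a + 11·b = 87.
(Σwᵢ·t·t = 787, Σwᵢ·t = 85, Σwᵢ·1 = 11, Σwᵢ·t·s = 787, Σwᵢ·s = 87.)
Eliminating b: 11·(row 1) − 85·(row 2) gives 1432·a = 11·787 − 85·87 = 1262, so a = 631/716.
Then b = (87 − 85·(631/716))/11 = 787/716.

b = 1.099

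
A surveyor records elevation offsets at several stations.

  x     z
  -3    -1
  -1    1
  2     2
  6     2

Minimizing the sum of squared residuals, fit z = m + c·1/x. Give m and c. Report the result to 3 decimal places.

Normal-equation sums: Σ1 = 4, Σ1/x = -2/3, Σ1/x·1/x = 25/18.
And Σz = 4, Σ1/x·z = 2/3.
MᵀM·[m, c]ᵀ = Mᵀz becomes [[4, -2/3]; [-2/3, 25/18]]·[m, c]ᵀ = [4, 2/3]ᵀ.
det = 4·(25/18) − (-2/3)² = 46/9.
m = (4·(25/18) − (-2/3)·(2/3))/(46/9) = 27/23; c = (4·(2/3) − (-2/3)·4)/(46/9) = 24/23.

m = 1.174, c = 1.043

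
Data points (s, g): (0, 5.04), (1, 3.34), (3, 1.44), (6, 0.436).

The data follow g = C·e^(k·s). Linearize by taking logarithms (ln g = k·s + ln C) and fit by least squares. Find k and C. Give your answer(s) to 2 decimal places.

k = -0.41, C = 5.00

Linearized form: ln g = k·s + ln C. From the 4 transformed points,
Over the data: Σs = 10.0000, Σ(s)² = 46.0000, Σln g = 2.3579, Σs·ln g = -2.6808.
Normal system: [[46.0000, 10.0000]; [10.0000, 4]]·[k, ln C]ᵀ = [-2.6808, 2.3579]ᵀ.
Δ = 46.0000·4 − (10.0000)² = 84.0000; k = (-2.6808·4 − 10.0000·2.3579)/84.0000 = -0.40836, ln C = (46.0000·2.3579 − 10.0000·-2.6808)/84.0000 = 1.61038, so C = exp(1.61038) = 5.00469.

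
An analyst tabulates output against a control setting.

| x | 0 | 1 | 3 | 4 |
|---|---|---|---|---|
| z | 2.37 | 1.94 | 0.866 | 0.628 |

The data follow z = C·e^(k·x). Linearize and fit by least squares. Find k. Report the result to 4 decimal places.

k = -0.3463

Taking logs, ln z = k·x + ln C, so regress ln z on x.
Σx = 8.0000, Σ(x)² = 26.0000, Σln z = 0.9165, Σx·ln z = -1.6298.
Normal system: [[26.0000, 8.0000]; [8.0000, 4]]·[k, ln C]ᵀ = [-1.6298, 0.9165]ᵀ.
Δ = 26.0000·4 − (8.0000)² = 40.0000; k = (-1.6298·4 − 8.0000·0.9165)/40.0000 = -0.34628, ln C = (26.0000·0.9165 − 8.0000·-1.6298)/40.0000 = 0.92168.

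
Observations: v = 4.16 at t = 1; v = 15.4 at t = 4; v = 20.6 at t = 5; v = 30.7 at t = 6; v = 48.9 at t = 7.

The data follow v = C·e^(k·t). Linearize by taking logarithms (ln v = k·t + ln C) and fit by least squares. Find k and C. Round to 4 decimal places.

k = 0.4041, C = 2.8319

Let Y = ln v. Fitting Y = k·t + ln C by least squares:
Over the data: Σt = 23.0000, Σ(t)² = 127.0000, Σln v = 14.4992, Σt·ln v = 75.2635.
Normal system: [[127.0000, 23.0000]; [23.0000, 5]]·[k, ln C]ᵀ = [75.2635, 14.4992]ᵀ.
Slope k = (n·Σt·ln v − Σt·Σln v)/(n·Σ(t)² − (Σt)²) = (5·75.2635 − 23.0000·14.4992)/106.0000 = 0.40411; ln C = (Σln v − k·Σt)/n = 1.04095, so C = exp(1.04095) = 2.83190.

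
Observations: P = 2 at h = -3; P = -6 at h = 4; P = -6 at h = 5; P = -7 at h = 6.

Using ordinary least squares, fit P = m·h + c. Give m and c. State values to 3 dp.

m = -1.020, c = -1.190

The normal system AᵀA·[m, c]ᵀ = AᵀP is [[86, 12]; [12, 4]]·[m, c]ᵀ = [-102, -17]ᵀ.
det = 86·4 − 12² = 200.
m = ((-102)·4 − 12·(-17))/200 = -51/50; c = (86·(-17) − 12·(-102))/200 = -119/100.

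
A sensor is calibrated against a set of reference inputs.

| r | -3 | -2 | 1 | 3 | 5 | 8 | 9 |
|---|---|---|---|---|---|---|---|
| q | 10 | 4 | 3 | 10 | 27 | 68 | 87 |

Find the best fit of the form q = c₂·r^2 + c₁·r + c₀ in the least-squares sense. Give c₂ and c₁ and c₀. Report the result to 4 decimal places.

c₂ = 1.0485, c₁ = 0.0934, c₀ = 0.6673

XᵀX·[c₂, c₁, c₀]ᵀ = Xᵀq reads: 11461·c₂ + 1359·c₁ + 193·c₀ = 12273;  1359·c₂ + 193·c₁ + 21·c₀ = 1457;  193·c₂ + 21·c₁ + 7·c₀ = 209.
Row-reducing yields c₂ = 5357/5109, c₁ = 159/1703, c₀ = 3409/5109.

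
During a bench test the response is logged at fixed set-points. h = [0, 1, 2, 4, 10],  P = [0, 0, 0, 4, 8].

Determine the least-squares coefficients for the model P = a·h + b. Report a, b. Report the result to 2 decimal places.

a = 0.87, b = -0.57

Compute the Gram sums: Σh·h = 121, Σh = 17, Σ1 = 5.
Moment sums: Σh·P = 96, ΣP = 12.
Normal equations: [[121, 17]; [17, 5]]·[a, b]ᵀ = [96, 12]ᵀ.
det = 121·5 − 17² = 316.
a = (96·5 − 17·12)/316 = 69/79; b = (121·12 − 17·96)/316 = -45/79.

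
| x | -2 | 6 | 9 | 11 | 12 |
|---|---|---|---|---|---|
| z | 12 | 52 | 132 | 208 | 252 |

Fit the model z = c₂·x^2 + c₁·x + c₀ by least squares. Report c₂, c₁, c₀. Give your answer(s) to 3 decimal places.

c₂ = 2.035, c₁ = -3.245, c₀ = -2.543

From the data, Σx^2·x^2 = 43250, Σx^2·x = 3996, Σx^2 = 386, Σx·x = 386, Σx = 36, Σ1 = 5.
And Σx^2·z = 74068, Σx·z = 6788, Σz = 656.
AᵀA·[c₂, c₁, c₀]ᵀ = Aᵀz becomes [[43250, 3996, 386]; [3996, 386, 36]; [386, 36, 5]]·[c₂, c₁, c₀]ᵀ = [74068, 6788, 656]ᵀ.
Solving the 3×3 system (Gaussian elimination) gives c₂ = 572270/281199, c₁ = -304202/93733, c₀ = -715172/281199.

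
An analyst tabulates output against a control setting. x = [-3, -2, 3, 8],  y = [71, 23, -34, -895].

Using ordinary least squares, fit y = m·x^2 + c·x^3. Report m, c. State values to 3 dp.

m = 1.973, c = -1.994

Forming AᵀA = [[4274, 32736]; [32736, 263666]] and Aᵀy = [-56855, -461259]ᵀ gives AᵀA·[m, c]ᵀ = Aᵀy.
det = 4274·263666 − 32736² = 55262788.
m = ((-56855)·263666 − 32736·(-461259))/55262788 = 7788871/3947342; c = (4274·(-461259) − 32736·(-56855))/55262788 = -7872549/3947342.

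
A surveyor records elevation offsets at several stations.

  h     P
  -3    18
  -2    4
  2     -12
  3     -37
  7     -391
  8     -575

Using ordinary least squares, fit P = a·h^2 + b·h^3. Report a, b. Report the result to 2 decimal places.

Compute the Gram sums: Σh^2·h^2 = 6691, Σh^2·h^3 = 49575, Σh^3·h^3 = 381379.
Moment sums: Σh^2·P = -56162, Σh^3·P = -430126.
XᵀX·[a, b]ᵀ = XᵀP becomes [[6691, 49575]; [49575, 381379]]·[a, b]ᵀ = [-56162, -430126]ᵀ.
Eliminating b: 381379·(row 1) − 49575·(row 2) gives 94126264·a = 381379·(-56162) − 49575·(-430126) = -95510948, so a = -23877737/23531566.
Then b = ((-430126) − 49575·(-23877737/23531566))/381379 = -23435479/23531566.

a = -1.01, b = -1.00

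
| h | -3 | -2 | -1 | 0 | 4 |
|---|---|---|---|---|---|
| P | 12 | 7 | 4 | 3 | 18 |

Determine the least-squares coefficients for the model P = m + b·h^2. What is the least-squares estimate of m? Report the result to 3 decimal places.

With design matrix X, XᵀX = [[5, 30]; [30, 354]] and XᵀP = [44, 428]ᵀ.
det = 5·354 − 30² = 870.
m = (44·354 − 30·428)/870 = 456/145; b = (5·428 − 30·44)/870 = 82/87.

m = 3.145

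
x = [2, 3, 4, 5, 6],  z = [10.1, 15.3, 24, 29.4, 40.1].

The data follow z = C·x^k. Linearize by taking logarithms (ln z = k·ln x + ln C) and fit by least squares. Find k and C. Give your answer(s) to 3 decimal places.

Let Y = ln z. Fitting Y = k·ln x + ln C by least squares:
Σln x = 6.5793, Σ(ln x)² = 9.4099, Σln z = 15.2908, Σln x·ln z = 21.0611.
Normal system: [[9.4099, 6.5793]; [6.5793, 5]]·[k, ln C]ᵀ = [21.0611, 15.2908]ᵀ.
Solving (det = 3.7630): k = 1.24986, ln C = 1.41354, so C = exp(1.41354) = 4.11048.

k = 1.250, C = 4.110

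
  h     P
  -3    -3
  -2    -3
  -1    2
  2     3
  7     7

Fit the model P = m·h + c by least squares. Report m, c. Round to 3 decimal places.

m = 0.988, c = 0.607

AᵀA·[m, c]ᵀ = AᵀP reads: 67·m + 3·c = 68;  3·m + 5·c = 6.
(Σh·h = 67, Σh = 3, Σ1 = 5, Σh·P = 68, ΣP = 6.)
Δ = 67·5 − 3² = 326.
m = (68·5 − 3·6)/326 = 161/163; c = (67·6 − 3·68)/326 = 99/163.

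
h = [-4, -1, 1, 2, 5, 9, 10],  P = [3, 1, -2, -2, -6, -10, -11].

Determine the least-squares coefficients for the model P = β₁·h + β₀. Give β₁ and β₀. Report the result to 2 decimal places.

From the data, Σh·h = 228, Σh = 22, Σ1 = 7.
And Σh·P = -249, ΣP = -27.
AᵀA·[β₁, β₀]ᵀ = AᵀP becomes [[228, 22]; [22, 7]]·[β₁, β₀]ᵀ = [-249, -27]ᵀ.
Δ = 228·7 − 22² = 1112.
β₁ = ((-249)·7 − 22·(-27))/1112 = -1149/1112; β₀ = (228·(-27) − 22·(-249))/1112 = -339/556.

β₁ = -1.03, β₀ = -0.61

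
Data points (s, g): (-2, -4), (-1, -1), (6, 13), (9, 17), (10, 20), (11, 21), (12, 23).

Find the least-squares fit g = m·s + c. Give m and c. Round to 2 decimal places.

MᵀM·[m, c]ᵀ = Mᵀg reads: 487·m + 45·c = 947;  45·m + 7·c = 89.
(Σs·s = 487, Σs = 45, Σ1 = 7, Σs·g = 947, Σg = 89.)
Determinant 487·7 − 45² = 1384.
m = (947·7 − 45·89)/1384 = 328/173; c = (487·89 − 45·947)/1384 = 91/173.

m = 1.90, c = 0.53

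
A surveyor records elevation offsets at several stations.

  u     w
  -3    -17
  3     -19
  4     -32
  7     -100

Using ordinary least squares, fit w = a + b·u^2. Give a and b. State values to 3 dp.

a = 0.569, b = -2.052

From the data, Σ1 = 4, Σu^2 = 83, Σu^2·u^2 = 2819.
Moment sums: Σw = -168, Σu^2·w = -5736.
Normal equations: [[4, 83]; [83, 2819]]·[a, b]ᵀ = [-168, -5736]ᵀ.
Eliminating b: 2819·(row 1) − 83·(row 2) gives 4387·a = 2819·(-168) − 83·(-5736) = 2496, so a = 2496/4387.
Then b = ((-5736) − 83·(2496/4387))/2819 = -9000/4387.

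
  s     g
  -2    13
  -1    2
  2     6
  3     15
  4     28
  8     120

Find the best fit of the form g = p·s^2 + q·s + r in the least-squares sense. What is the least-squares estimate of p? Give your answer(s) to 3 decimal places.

From the data, Σs^2·s^2 = 4466, Σs^2·s = 602, Σs^2 = 98, Σs·s = 98, Σs = 14, Σ1 = 6.
Right-hand side: Σs^2·g = 8341, Σs·g = 1101, Σg = 184.
Row-reducing yields p = 10483/5124, q = -7225/5124, r = 33/61.

p = 2.046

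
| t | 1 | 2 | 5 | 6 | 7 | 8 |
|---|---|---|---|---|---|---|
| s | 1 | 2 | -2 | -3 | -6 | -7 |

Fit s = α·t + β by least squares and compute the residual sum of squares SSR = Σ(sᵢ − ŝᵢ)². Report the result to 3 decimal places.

Forming XᵀX = [[179, 29]; [29, 6]] and Xᵀs = [-121, -15]ᵀ gives XᵀX·[α, β]ᵀ = Xᵀs.
Δ = 179·6 − 29² = 233.
α = ((-121)·6 − 29·(-15))/233 = -291/233; β = (179·(-15) − 29·(-121))/233 = 824/233.
Residuals: -300/233, 224/233, 165/233, 223/233, -185/233, -127/233; SSR = 1148/233.

SSR = 4.927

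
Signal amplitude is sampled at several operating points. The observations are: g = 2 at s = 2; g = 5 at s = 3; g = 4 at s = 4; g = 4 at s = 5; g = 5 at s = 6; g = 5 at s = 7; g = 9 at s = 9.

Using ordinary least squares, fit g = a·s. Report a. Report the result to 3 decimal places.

Setting ∂/∂a … = 0 gives: 220·a = 201.
(Σs·s = 220, Σs·g = 201.)
Hence a = 201 / 220 ≈ 0.913636.

a = 0.914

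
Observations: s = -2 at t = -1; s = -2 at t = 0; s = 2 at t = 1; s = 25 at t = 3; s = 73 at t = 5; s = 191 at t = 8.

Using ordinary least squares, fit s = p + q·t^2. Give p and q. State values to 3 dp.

p = -2.585, q = 3.025

The normal system XᵀX·[p, q]ᵀ = Xᵀs is [[6, 100]; [100, 4804]]·[p, q]ᵀ = [287, 14274]ᵀ.
Determinant 6·4804 − 100² = 18824.
p = (287·4804 − 100·14274)/18824 = -12163/4706; q = (6·14274 − 100·287)/18824 = 7118/2353.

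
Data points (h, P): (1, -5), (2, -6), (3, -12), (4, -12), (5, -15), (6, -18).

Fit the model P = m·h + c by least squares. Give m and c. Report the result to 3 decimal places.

The normal equations are: 91·m + 21·c = -284;  21·m + 6·c = -68.
(Σh·h = 91, Σh = 21, Σ1 = 6, Σh·P = -284, ΣP = -68.)
det = 91·6 − 21² = 105.
m = ((-284)·6 − 21·(-68))/105 = -92/35; c = (91·(-68) − 21·(-284))/105 = -32/15.

m = -2.629, c = -2.133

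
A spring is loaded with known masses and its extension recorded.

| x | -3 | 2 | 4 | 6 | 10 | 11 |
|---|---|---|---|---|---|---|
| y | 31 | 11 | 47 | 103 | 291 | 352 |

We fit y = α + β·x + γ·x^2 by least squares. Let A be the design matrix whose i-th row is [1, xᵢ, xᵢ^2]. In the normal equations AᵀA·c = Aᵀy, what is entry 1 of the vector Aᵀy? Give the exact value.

835

Entry 1 ↔ basis 1, so (Aᵀy)_{1} = Σᵢ yᵢ = (1)·(31) + (1)·(11) + (1)·(47) + (1)·(103) + (1)·(291) + (1)·(352) = 835.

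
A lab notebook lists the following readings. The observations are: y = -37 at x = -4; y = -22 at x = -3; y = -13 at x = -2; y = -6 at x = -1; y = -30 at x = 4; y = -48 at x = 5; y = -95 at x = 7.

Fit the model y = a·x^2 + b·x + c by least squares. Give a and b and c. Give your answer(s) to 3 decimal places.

Sums needed: Σx^2·x^2 = 3636, Σx^2·x = 432, Σx^2 = 120, Σx·x = 120, Σx = 6, Σ1 = 7.
Moment sums: Σx^2·y = -7183, Σx·y = -779, Σy = -251.
So MᵀM·[a, b, c]ᵀ = Mᵀy: [[3636, 432, 120]; [432, 120, 6]; [120, 6, 7]]·[a, b, c]ᵀ = [-7183, -779, -251]ᵀ.
Row-reducing yields a = -84709/42588, b = 11225/14196, c = -17299/7098.

a = -1.989, b = 0.791, c = -2.437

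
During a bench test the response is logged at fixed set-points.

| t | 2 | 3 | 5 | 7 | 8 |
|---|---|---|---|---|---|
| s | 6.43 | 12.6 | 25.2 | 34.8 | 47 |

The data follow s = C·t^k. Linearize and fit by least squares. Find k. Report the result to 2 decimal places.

k = 1.38

Let Y = ln s. Fitting Y = k·ln t + ln C by least squares:
Sums: Σln t = 7.4265, Σ(ln t)² = 12.3883, Σln s = 15.0213, Σln t·ln s = 24.1803.
Normal system: [[12.3883, 7.4265]; [7.4265, 5]]·[k, ln C]ᵀ = [24.1803, 15.0213]ᵀ.
Slope k = (n·Σln t·ln s − Σln t·Σln s)/(n·Σ(ln t)² − (Σln t)²) = (5·24.1803 − 7.4265·15.0213)/6.7880 = 1.37670; ln C = (Σln s − k·Σln t)/n = 0.95943.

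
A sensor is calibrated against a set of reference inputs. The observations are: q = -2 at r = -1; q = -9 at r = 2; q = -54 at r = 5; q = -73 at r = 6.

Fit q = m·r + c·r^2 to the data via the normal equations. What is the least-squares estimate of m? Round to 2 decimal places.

m = -0.81

The normal equations are: 66·m + 348·c = -724;  348·m + 1938·c = -4016.
(Σr·r = 66, Σr·r^2 = 348, Σr^2·r^2 = 1938, Σr·q = -724, Σr^2·q = -4016.)
det = 66·1938 − 348² = 6804.
m = ((-724)·1938 − 348·(-4016))/6804 = -22/27; c = (66·(-4016) − 348·(-724))/6804 = -52/27.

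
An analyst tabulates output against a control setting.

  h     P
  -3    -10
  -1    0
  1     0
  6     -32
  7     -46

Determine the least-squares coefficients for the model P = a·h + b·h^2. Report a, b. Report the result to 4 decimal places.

The normal equations are: 96·a + 532·b = -484;  532·a + 3780·b = -3496.
(Σh·h = 96, Σh·h^2 = 532, Σh^2·h^2 = 3780, Σh·P = -484, Σh^2·P = -3496.)
Δ = 96·3780 − 532² = 79856.
a = ((-484)·3780 − 532·(-3496))/79856 = 271/713; b = (96·(-3496) − 532·(-484))/79856 = -4883/4991.

a = 0.3801, b = -0.9784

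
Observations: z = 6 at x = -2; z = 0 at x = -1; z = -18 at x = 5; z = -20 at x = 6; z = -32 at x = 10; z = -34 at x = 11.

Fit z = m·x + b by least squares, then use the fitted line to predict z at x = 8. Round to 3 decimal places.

Entries of MᵀM: Σx·x = 287, Σx = 29, Σ1 = 6.
Right-hand side: Σx·z = -916, Σz = -98.
So MᵀM·[m, b]ᵀ = Mᵀz: [[287, 29]; [29, 6]]·[m, b]ᵀ = [-916, -98]ᵀ.
Δ = 287·6 − 29² = 881.
m = ((-916)·6 − 29·(-98))/881 = -2654/881; b = (287·(-98) − 29·(-916))/881 = -1562/881.
At x = 8: ẑ = (-2654/881)·(8) + (-1562/881)·(1) = -22794/881.

ẑ = -25.873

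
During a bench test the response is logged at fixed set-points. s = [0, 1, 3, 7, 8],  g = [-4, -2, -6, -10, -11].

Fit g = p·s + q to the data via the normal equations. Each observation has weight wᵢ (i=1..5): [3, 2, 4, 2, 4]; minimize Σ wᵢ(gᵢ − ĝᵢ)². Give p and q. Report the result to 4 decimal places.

Normal-equation sums: Σwᵢ·s·s = 392, Σwᵢ·s = 60, Σwᵢ·1 = 15.
Moment sums: Σwᵢ·s·g = -568, Σwᵢ·g = -104.
Determinant 392·15 − 60² = 2280.
p = ((-568)·15 − 60·(-104))/2280 = -1; q = (392·(-104) − 60·(-568))/2280 = -44/15.

p = -1.0000, q = -2.9333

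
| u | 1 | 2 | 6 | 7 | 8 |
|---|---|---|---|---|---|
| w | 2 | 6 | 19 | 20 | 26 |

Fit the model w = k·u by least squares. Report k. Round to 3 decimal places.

k = 3.091

Normal-equation sums: Σu·u = 154.
And Σu·w = 476.
Hence k = 476 / 154 ≈ 3.09091.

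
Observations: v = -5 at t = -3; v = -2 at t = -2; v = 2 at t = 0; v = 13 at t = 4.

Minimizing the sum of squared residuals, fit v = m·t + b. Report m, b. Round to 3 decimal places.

m = 2.539, b = 2.635

Sums needed: Σt·t = 29, Σt = -1, Σ1 = 4.
For Xᵀv: Σt·v = 71, Σv = 8.
So XᵀX·[m, b]ᵀ = Xᵀv: [[29, -1]; [-1, 4]]·[m, b]ᵀ = [71, 8]ᵀ.
det = 29·4 − (-1)² = 115.
m = (71·4 − (-1)·8)/115 = 292/115; b = (29·8 − (-1)·71)/115 = 303/115.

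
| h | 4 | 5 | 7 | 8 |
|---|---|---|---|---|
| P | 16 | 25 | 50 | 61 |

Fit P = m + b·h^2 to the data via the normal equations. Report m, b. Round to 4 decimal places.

m = 1.2536, b = 0.9545

AᵀA·[m, b]ᵀ = AᵀP reads: 4·m + 154·b = 152;  154·m + 7378·b = 7235.
(Σ1 = 4, Σh^2 = 154, Σh^2·h^2 = 7378, ΣP = 152, Σh^2·P = 7235.)
Eliminating b: 7378·(row 1) − 154·(row 2) gives 5796·m = 7378·152 − 154·7235 = 7266, so m = 173/138.
Then b = (7235 − 154·(173/138))/7378 = 461/483.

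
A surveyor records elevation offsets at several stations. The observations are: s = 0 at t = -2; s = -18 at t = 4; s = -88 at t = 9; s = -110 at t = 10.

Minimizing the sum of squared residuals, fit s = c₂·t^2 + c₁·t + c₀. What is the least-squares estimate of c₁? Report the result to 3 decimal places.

The normal system XᵀX·[c₂, c₁, c₀]ᵀ = Xᵀs is [[16833, 1785, 201]; [1785, 201, 21]; [201, 21, 4]]·[c₂, c₁, c₀]ᵀ = [-18416, -1964, -216]ᵀ.
Solving the 3×3 system (Gaussian elimination) gives c₂ = -8951/8718, c₁ = -7757/8718, c₀ = 3290/1453.

c₁ = -0.890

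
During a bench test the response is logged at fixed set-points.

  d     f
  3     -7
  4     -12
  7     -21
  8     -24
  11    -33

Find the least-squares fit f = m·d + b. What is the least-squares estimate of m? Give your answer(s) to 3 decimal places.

Forming MᵀM = [[259, 33]; [33, 5]] and Mᵀf = [-771, -97]ᵀ gives MᵀM·[m, b]ᵀ = Mᵀf.
Δ = 259·5 − 33² = 206.
m = ((-771)·5 − 33·(-97))/206 = -327/103; b = (259·(-97) − 33·(-771))/206 = 160/103.

m = -3.175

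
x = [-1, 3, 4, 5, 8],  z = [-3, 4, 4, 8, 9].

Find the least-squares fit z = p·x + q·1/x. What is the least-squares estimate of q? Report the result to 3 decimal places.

q = 1.819

Sums needed: Σx·x = 115, Σx·1/x = 5, Σ1/x·1/x = 17701/14400.
Moment sums: Σx·z = 143, Σ1/x·z = 967/120.
MᵀM·[p, q]ᵀ = Mᵀz becomes [[115, 5]; [5, 17701/14400]]·[p, q]ᵀ = [143, 967/120]ᵀ.
det = 115·(17701/14400) − 5² = 335123/2880.
p = (143·(17701/14400) − 5·(967/120))/(335123/2880) = 1951043/1675615; q = (115·(967/120) − 5·143)/(335123/2880) = 609720/335123.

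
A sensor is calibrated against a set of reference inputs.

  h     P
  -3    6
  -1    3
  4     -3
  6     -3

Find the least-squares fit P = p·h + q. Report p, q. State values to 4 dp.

With design matrix A, AᵀA = [[62, 6]; [6, 4]] and AᵀP = [-51, 3]ᵀ.
Eliminating q: 4·(row 1) − 6·(row 2) gives 212·p = 4·(-51) − 6·3 = -222, so p = -111/106.
Then q = (3 − 6·(-111/106))/4 = 123/53.

p = -1.0472, q = 2.3208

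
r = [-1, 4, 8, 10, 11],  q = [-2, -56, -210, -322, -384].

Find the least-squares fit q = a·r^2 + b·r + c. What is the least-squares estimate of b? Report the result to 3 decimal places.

b = -2.158

Forming AᵀA = [[28994, 2906, 302]; [2906, 302, 32]; [302, 32, 5]] and Aᵀq = [-93002, -9346, -974]ᵀ gives AᵀA·[a, b, c]ᵀ = Aᵀq.
Solving the 3×3 system (Gaussian elimination) gives a = -15238/5109, b = -3675/1703, c = -4298/5109.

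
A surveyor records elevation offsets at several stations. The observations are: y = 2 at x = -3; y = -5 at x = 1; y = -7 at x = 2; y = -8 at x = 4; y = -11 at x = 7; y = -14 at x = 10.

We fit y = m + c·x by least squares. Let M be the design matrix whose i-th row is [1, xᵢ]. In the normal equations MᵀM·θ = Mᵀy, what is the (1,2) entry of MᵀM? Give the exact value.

21

Row 1 ↔ basis 1, column 2 ↔ basis x, so (MᵀM)_{1,2} = Σᵢ x = (1)·(-3) + (1)·(1) + (1)·(2) + (1)·(4) + (1)·(7) + (1)·(10) = 21.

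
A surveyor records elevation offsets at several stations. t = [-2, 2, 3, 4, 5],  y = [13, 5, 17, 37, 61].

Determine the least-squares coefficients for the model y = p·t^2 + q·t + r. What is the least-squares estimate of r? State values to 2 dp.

r = -3.03

Sums needed: Σt^2·t^2 = 994, Σt^2·t = 216, Σt^2 = 58, Σt·t = 58, Σt = 12, Σ1 = 5.
Moment sums: Σt^2·y = 2342, Σt·y = 488, Σy = 133.
Solving the 3×3 system (Gaussian elimination) gives p = 12966/4351, q = -8950/4351, r = -13189/4351.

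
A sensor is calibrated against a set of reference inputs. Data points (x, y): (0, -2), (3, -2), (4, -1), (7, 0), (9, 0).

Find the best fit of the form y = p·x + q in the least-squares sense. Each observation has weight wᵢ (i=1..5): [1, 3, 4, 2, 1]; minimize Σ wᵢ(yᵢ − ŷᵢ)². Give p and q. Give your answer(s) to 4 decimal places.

p = 0.3033, q = -2.4144

The normal equations are: 270·p + 48·q = -34;  48·p + 11·q = -12.
det = 270·11 − 48² = 666.
p = ((-34)·11 − 48·(-12))/666 = 101/333; q = (270·(-12) − 48·(-34))/666 = -268/111.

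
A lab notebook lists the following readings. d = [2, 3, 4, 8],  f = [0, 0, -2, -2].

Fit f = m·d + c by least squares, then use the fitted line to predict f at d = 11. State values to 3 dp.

From the data, Σd·d = 93, Σd = 17, Σ1 = 4.
And Σd·f = -24, Σf = -4.
Normal equations: [[93, 17]; [17, 4]]·[m, c]ᵀ = [-24, -4]ᵀ.
Δ = 93·4 − 17² = 83.
m = ((-24)·4 − 17·(-4))/83 = -28/83; c = (93·(-4) − 17·(-24))/83 = 36/83.
At d = 11: f̂ = (-28/83)·(11) + (36/83)·(1) = -272/83.

f̂ = -3.277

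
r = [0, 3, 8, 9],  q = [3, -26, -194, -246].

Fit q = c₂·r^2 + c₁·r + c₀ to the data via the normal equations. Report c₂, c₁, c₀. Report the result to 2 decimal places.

c₂ = -3.00, c₁ = -0.62, c₀ = 2.97

Setting ∂/∂c₂ … = 0 gives: 10738·c₂ + 1268·c₁ + 154·c₀ = -32576;  1268·c₂ + 154·c₁ + 20·c₀ = -3844;  154·c₂ + 20·c₁ + 4·c₀ = -463.
Solving the 3×3 system (Gaussian elimination) gives c₂ = -11695/3894, c₁ = -1202/1947, c₀ = 3849/1298.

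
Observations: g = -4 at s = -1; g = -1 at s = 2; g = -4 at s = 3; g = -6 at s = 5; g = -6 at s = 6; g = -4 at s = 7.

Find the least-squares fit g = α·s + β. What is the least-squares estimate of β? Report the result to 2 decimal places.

β = -3.12

The normal system AᵀA·[α, β]ᵀ = Aᵀg is [[124, 22]; [22, 6]]·[α, β]ᵀ = [-104, -25]ᵀ.
Determinant 124·6 − 22² = 260.
α = ((-104)·6 − 22·(-25))/260 = -37/130; β = (124·(-25) − 22·(-104))/260 = -203/65.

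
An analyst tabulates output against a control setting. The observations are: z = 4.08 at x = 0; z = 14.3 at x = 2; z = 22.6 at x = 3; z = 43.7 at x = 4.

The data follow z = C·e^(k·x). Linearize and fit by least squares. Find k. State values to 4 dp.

k = 0.5851

Linearized form: ln z = k·x + ln C. From the 4 transformed points,
Σx = 9.0000, Σ(x)² = 29.0000, Σln z = 10.9617, Σx·ln z = 29.7838.
Equations: 29.0000·k + 9.0000·ln C = 29.7838;  9.0000·k + 4·ln C = 10.9617.
Solving (det = 35.0000): k = 0.58515, ln C = 1.42383.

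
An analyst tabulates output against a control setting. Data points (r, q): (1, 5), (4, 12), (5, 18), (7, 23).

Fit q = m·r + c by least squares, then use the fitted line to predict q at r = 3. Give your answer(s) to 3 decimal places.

AᵀA·[m, c]ᵀ = Aᵀq reads: 91·m + 17·c = 304;  17·m + 4·c = 58.
(Σr·r = 91, Σr = 17, Σ1 = 4, Σr·q = 304, Σq = 58.)
Eliminating c: 4·(row 1) − 17·(row 2) gives 75·m = 4·304 − 17·58 = 230, so m = 46/15.
Then c = (58 − 17·(46/15))/4 = 22/15.
At r = 3: q̂ = (46/15)·(3) + (22/15)·(1) = 32/3.

q̂ = 10.667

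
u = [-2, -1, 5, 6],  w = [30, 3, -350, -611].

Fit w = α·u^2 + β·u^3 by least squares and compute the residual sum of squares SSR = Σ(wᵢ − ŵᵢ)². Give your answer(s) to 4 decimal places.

SSR = 3.8952

Forming AᵀA = [[1938, 10868]; [10868, 62346]] and Aᵀw = [-30623, -175969]ᵀ gives AᵀA·[α, β]ᵀ = Aᵀw.
Determinant 1938·62346 − 10868² = 2713124.
α = ((-30623)·62346 − 10868·(-175969))/2713124 = 1604767/1356562; β = (1938·(-175969) − 10868·(-30623))/2713124 = -216241/71398.
Residuals: 704580/678281, -821830/678281, -671750/678281, 411035/678281; SSR = 2642025/678281.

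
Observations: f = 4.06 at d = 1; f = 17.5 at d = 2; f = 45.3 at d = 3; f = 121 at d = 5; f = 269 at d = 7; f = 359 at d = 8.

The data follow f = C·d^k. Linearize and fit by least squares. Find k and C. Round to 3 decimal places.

Let Y = ln f. Fitting Y = k·ln d + ln C by least squares:
AᵀA = [[12.3883, 7.4265]; [7.4265, 6]], rhs = [37.0126, 24.3505]ᵀ  (here Σln d = 7.4265, Σ(ln d)² = 12.3883, Σln f = 24.3505, Σln d·ln f = 37.0126).
Solving (det = 19.1764): k = 2.15033, ln C = 1.39684, so C = exp(1.39684) = 4.04239.

k = 2.150, C = 4.042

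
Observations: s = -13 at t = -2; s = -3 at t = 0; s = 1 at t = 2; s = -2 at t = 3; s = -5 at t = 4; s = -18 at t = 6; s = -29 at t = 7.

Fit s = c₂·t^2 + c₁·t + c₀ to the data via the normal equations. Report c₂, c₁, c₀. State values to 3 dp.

With design matrix X, XᵀX = [[4066, 650, 118]; [650, 118, 20]; [118, 20, 7]] and Xᵀs = [-2215, -309, -69]ᵀ.
Inverting the 3×3 Gram matrix, [c₂, c₁, c₀]ᵀ = [-16927/16632, 56449/16632, -259/108]ᵀ.

c₂ = -1.018, c₁ = 3.394, c₀ = -2.398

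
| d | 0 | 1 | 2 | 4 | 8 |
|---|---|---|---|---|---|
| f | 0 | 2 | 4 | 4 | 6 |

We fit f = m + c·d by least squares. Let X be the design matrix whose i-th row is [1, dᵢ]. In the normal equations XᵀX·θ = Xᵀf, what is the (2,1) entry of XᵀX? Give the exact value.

15

Row 2 ↔ basis d, column 1 ↔ basis 1, so (XᵀX)_{2,1} = Σᵢ d = (0)·(1) + (1)·(1) + (2)·(1) + (4)·(1) + (8)·(1) = 15.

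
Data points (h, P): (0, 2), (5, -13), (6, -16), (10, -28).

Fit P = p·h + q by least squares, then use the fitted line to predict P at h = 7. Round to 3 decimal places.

P̂ = -19.000

From the data, Σh·h = 161, Σh = 21, Σ1 = 4.
And Σh·P = -441, ΣP = -55.
Normal equations: [[161, 21]; [21, 4]]·[p, q]ᵀ = [-441, -55]ᵀ.
Determinant 161·4 − 21² = 203.
p = ((-441)·4 − 21·(-55))/203 = -3; q = (161·(-55) − 21·(-441))/203 = 2.
At h = 7: P̂ = (-3)·(7) + (2)·(1) = -19.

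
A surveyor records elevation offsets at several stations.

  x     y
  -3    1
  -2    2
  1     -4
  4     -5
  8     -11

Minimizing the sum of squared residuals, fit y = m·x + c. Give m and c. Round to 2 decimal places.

m = -1.13, c = -1.59

Normal-equation sums: Σx·x = 94, Σx = 8, Σ1 = 5.
For Aᵀy: Σx·y = -119, Σy = -17.
So AᵀA·[m, c]ᵀ = Aᵀy: [[94, 8]; [8, 5]]·[m, c]ᵀ = [-119, -17]ᵀ.
Determinant 94·5 − 8² = 406.
m = ((-119)·5 − 8·(-17))/406 = -459/406; c = (94·(-17) − 8·(-119))/406 = -323/203.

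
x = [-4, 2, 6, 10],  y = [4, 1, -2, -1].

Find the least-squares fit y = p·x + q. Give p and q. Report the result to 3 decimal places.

Setting ∂/∂p … = 0 gives: 156·p + 14·q = -36;  14·p + 4·q = 2.
det = 156·4 − 14² = 428.
p = ((-36)·4 − 14·2)/428 = -43/107; q = (156·2 − 14·(-36))/428 = 204/107.

p = -0.402, q = 1.907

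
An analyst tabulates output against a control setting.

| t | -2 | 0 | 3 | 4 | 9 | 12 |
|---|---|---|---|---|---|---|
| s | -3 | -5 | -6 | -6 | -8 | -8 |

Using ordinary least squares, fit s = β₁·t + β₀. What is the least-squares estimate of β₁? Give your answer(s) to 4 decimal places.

β₁ = -0.3396

The normal system AᵀA·[β₁, β₀]ᵀ = Aᵀs is [[254, 26]; [26, 6]]·[β₁, β₀]ᵀ = [-204, -36]ᵀ.
Δ = 254·6 − 26² = 848.
β₁ = ((-204)·6 − 26·(-36))/848 = -18/53; β₀ = (254·(-36) − 26·(-204))/848 = -240/53.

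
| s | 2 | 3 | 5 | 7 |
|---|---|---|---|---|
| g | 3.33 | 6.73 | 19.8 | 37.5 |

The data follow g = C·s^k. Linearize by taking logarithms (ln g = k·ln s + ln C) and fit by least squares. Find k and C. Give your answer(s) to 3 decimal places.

k = 1.957, C = 0.830

With ln gᵢ as the transformed response and ln sᵢ as the regressor:
Sums: Σln s = 5.3471, Σ(ln s)² = 8.0643, Σln g = 9.7196, Σln s·ln g = 14.7863.
Normal system: [[8.0643, 5.3471]; [5.3471, 4]]·[k, ln C]ᵀ = [14.7863, 9.7196]ᵀ.
Δ = 8.0643·4 − (5.3471)² = 3.6655; k = (14.7863·4 − 5.3471·9.7196)/3.6655 = 1.95711, ln C = (8.0643·9.7196 − 5.3471·14.7863)/3.6655 = -0.18633, so C = exp(-0.18633) = 0.83000.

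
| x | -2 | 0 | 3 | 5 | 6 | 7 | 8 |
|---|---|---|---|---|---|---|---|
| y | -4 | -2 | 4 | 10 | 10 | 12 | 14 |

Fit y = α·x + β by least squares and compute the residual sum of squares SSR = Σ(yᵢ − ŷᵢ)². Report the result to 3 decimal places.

SSR = 4.641

From the data, Σx·x = 187, Σx = 27, Σ1 = 7.
Right-hand side: Σx·y = 326, Σy = 44.
AᵀA·[α, β]ᵀ = Aᵀy becomes [[187, 27]; [27, 7]]·[α, β]ᵀ = [326, 44]ᵀ.
Δ = 187·7 − 27² = 580.
α = (326·7 − 27·44)/580 = 547/290; β = (187·44 − 27·326)/580 = -287/290.
Residuals: 221/290, -293/290, -97/145, 226/145, -19/58, -31/145, -1/10; SSR = 673/145.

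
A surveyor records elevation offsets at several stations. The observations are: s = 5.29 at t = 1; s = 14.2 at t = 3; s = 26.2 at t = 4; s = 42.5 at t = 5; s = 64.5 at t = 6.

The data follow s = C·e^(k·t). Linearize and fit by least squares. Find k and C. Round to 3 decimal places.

k = 0.509, C = 3.210

Taking logs, ln s = k·t + ln C, so regress ln s on t.
Σt = 19.0000, Σ(t)² = 87.0000, Σln s = 15.5010, Σt·ln s = 66.4361.
Normal system: [[87.0000, 19.0000]; [19.0000, 5]]·[k, ln C]ᵀ = [66.4361, 15.5010]ᵀ.
Solving (det = 74.0000): k = 0.50894, ln C = 1.16622, so C = exp(1.16622) = 3.20984.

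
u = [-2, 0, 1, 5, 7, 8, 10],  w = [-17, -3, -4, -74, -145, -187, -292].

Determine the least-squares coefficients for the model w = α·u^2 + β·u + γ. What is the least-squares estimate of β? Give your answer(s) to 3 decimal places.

β = 0.662

Normal-equation sums: Σu^2·u^2 = 17139, Σu^2·u = 1973, Σu^2 = 243, Σu·u = 243, Σu = 29, Σ1 = 7.
And Σu^2·w = -50195, Σu·w = -5771, Σw = -722.
So MᵀM·[α, β, γ]ᵀ = Mᵀw: [[17139, 1973, 243]; [1973, 243, 29]; [243, 29, 7]]·[α, β, γ]ᵀ = [-50195, -5771, -722]ᵀ.
Inverting the 3×3 Gram matrix, [α, β, γ]ᵀ = [-87811/29656, 19625/29656, -22953/7414]ᵀ.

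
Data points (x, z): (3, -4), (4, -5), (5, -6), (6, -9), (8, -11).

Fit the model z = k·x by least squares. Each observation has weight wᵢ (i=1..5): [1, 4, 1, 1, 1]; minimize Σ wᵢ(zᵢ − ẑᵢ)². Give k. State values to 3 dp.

Forming MᵀWM = [[198]] and MᵀWz = [-264]ᵀ gives MᵀWM·[k]ᵀ = MᵀWz.
Hence k = -264 / 198 ≈ -1.33333.

k = -1.333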